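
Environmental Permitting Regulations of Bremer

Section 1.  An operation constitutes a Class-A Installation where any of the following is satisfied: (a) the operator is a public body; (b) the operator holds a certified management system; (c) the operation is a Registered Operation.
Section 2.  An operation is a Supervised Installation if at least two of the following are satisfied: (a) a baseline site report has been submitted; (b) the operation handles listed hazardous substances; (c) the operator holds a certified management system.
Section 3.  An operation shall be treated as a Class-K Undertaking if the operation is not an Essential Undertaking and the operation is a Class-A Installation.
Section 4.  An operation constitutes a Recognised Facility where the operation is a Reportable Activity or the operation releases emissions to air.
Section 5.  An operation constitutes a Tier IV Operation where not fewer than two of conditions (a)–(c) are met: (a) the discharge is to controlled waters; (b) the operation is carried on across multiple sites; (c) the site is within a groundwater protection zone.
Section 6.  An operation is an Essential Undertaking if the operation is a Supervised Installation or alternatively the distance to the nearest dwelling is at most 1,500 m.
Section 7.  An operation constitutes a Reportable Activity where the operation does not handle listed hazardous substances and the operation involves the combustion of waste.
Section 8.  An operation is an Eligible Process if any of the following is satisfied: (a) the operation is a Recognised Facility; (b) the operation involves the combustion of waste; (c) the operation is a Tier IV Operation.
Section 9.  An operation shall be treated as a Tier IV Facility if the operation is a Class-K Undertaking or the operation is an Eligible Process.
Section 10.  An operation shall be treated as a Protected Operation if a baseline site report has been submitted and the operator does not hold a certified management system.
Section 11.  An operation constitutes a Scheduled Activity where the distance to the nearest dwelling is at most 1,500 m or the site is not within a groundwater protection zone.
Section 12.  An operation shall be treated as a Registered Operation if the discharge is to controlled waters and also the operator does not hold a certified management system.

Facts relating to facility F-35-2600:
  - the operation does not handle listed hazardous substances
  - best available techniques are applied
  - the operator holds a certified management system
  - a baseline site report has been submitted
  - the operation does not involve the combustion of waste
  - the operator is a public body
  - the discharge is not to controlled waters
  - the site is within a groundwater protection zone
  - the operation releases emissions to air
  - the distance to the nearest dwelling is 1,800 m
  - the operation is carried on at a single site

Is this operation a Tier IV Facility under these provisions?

Yes

Under section 2: a baseline site report has been submitted? yes; the operation handles listed hazardous substances? no; the operator holds a certified management system? yes — 2 of 3 hold (need ≥2) → satisfied.
Under section 6: Supervised Installation (section 2)? yes; or distance to the nearest dwelling: 1,800 m ≤ 1,500 m? no. So the operation is an Essential Undertaking.
Under section 12: the discharge is to controlled waters? no; and the operator does not hold a certified management system? no. So the operation is not a Registered Operation.
Under section 1: the operator is a public body? yes; or the operator holds a certified management system? yes; or Registered Operation (section 12)? no. So the operation is a Class-A Installation.
Under section 3: not an Essential Undertaking (section 6)? no; and Class-A Installation (section 1)? yes. So the operation is not a Class-K Undertaking.
Under section 7: the operation does not handle listed hazardous substances? yes; and the operation involves the combustion of waste? no. So the operation is not a Reportable Activity.
Under section 4: Reportable Activity (section 7)? no; or the operation releases emissions to air? yes. So the operation is a Recognised Facility.
Under section 5: the discharge is to controlled waters? no; the operation is carried on across multiple sites? no; the site is within a groundwater protection zone? yes — 1 of 3 hold (need ≥2) → not satisfied.
Under section 8: Recognised Facility (section 4)? yes; or the operation involves the combustion of waste? no; or Tier IV Operation (section 5)? no. So the operation is an Eligible Process.
Under section 9: Class-K Undertaking (section 3)? no; or Eligible Process (section 8)? yes. So the operation is a Tier IV Facility.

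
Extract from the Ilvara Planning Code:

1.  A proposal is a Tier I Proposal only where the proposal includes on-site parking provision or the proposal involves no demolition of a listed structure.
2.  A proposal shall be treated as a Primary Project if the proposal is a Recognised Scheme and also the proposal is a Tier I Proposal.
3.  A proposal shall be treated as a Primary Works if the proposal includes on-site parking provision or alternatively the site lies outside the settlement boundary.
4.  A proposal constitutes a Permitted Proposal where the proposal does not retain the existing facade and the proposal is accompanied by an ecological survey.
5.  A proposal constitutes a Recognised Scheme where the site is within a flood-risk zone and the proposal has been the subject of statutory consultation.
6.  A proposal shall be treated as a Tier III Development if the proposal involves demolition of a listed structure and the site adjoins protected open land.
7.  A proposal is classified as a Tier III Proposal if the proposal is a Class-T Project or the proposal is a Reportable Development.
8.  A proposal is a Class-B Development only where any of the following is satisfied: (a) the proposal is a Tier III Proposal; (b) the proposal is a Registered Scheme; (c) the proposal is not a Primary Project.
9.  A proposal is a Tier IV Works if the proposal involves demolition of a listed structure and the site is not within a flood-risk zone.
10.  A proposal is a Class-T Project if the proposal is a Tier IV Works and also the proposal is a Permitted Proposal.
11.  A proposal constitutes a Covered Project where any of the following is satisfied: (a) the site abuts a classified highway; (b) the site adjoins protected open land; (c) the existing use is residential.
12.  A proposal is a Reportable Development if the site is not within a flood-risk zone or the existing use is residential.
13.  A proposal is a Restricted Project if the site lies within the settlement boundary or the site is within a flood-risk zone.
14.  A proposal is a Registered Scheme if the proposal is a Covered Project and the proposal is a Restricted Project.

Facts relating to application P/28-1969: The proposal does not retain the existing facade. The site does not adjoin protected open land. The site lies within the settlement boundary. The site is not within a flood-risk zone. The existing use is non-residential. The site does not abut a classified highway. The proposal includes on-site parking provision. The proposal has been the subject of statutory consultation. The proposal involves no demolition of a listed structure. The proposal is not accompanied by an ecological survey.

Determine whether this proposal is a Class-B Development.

Under paragraph 9: the proposal involves demolition of a listed structure? no; and the site is not within a flood-risk zone? yes. So the proposal is not a Tier IV Works.
Under paragraph 4: the proposal does not retain the existing facade? yes; and the proposal is accompanied by an ecological survey? no. So the proposal is not a Permitted Proposal.
Under paragraph 10: Tier IV Works (paragraph 9)? no; and Permitted Proposal (paragraph 4)? no. So the proposal is not a Class-T Project.
Under paragraph 12: the site is not within a flood-risk zone? yes; or the existing use is residential? no. So the proposal is a Reportable Development.
Under paragraph 7: Class-T Project (paragraph 10)? no; or Reportable Development (paragraph 12)? yes. So the proposal is a Tier III Proposal.
Under paragraph 11: the site abuts a classified highway? no; or the site adjoins protected open land? no; or the existing use is residential? no. So the proposal is not a Covered Project.
Under paragraph 13: the site lies within the settlement boundary? yes; or the site is within a flood-risk zone? no. So the proposal is a Restricted Project.
Under paragraph 14: Covered Project (paragraph 11)? no; and Restricted Project (paragraph 13)? yes. So the proposal is not a Registered Scheme.
Under paragraph 5: the site is within a flood-risk zone? no; and the proposal has been the subject of statutory consultation? yes. So the proposal is not a Recognised Scheme.
Under paragraph 1: the proposal includes on-site parking provision? yes; or the proposal involves no demolition of a listed structure? yes. So the proposal is a Tier I Proposal.
Under paragraph 2: Recognised Scheme (paragraph 5)? no; and Tier I Proposal (paragraph 1)? yes. So the proposal is not a Primary Project.
Under paragraph 8: Tier III Proposal (paragraph 7)? yes; or Registered Scheme (paragraph 14)? no; or not a Primary Project (paragraph 2)? yes. So the proposal is a Class-B Development.

Yes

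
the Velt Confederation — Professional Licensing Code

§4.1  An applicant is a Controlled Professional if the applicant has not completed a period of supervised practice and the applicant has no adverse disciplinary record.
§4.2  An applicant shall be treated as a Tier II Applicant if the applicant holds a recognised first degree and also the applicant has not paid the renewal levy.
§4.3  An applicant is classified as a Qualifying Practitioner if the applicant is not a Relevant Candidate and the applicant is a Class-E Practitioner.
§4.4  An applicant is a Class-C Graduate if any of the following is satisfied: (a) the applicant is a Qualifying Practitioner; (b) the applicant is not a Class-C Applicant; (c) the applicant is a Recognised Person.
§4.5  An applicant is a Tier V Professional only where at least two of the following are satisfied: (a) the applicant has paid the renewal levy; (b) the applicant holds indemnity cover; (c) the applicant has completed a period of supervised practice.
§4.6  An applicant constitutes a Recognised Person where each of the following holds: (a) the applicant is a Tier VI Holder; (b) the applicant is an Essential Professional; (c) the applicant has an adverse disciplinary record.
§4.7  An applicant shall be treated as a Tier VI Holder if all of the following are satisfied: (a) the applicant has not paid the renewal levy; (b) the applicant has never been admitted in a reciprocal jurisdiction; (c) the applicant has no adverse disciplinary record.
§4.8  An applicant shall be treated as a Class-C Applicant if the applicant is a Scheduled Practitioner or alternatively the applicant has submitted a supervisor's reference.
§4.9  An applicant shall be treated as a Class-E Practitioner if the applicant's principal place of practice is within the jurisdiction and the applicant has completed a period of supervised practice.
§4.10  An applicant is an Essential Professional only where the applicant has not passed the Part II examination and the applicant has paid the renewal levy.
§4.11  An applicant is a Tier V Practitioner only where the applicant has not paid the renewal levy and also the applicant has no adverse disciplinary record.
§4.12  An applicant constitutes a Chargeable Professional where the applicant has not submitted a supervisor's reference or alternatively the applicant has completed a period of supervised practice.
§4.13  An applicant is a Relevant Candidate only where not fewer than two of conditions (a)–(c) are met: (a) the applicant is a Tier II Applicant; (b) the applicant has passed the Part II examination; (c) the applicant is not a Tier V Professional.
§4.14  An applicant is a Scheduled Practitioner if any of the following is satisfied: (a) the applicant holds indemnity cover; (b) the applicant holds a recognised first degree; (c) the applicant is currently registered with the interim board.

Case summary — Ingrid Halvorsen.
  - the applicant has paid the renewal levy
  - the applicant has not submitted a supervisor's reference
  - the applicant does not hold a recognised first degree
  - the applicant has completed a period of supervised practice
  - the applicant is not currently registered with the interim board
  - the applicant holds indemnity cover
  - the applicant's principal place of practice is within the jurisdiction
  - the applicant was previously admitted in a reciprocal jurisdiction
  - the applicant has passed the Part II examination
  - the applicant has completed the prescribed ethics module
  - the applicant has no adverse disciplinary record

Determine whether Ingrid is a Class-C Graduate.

Yes

§4.2 — Tier II Applicant: [the applicant holds a recognised first degree? no] AND [the applicant has not paid the renewal levy? no] → not satisfied.
§4.5 — Tier V Professional: the applicant has paid the renewal levy? yes; the applicant holds indemnity cover? yes; the applicant has completed a period of supervised practice? yes — 3 of 3 hold (need ≥2) → satisfied.
§4.13 — Relevant Candidate: Tier II Applicant (§4.2)? no; the applicant has passed the Part II examination? yes; not a Tier V Professional (§4.5)? no — 1 of 3 hold (need ≥2) → not satisfied.
§4.9 — Class-E Practitioner: [the applicant's principal place of practice is within the jurisdiction? yes] AND [the applicant has completed a period of supervised practice? yes] → satisfied.
§4.3 — Qualifying Practitioner: [not a Relevant Candidate (§4.13)? yes] AND [Class-E Practitioner (§4.9)? yes] → satisfied.
§4.14 — Scheduled Practitioner: [the applicant holds indemnity cover? yes] OR [the applicant holds a recognised first degree? no] OR [the applicant is currently registered with the interim board? no] → satisfied.
§4.8 — Class-C Applicant: [Scheduled Practitioner (§4.14)? yes] OR [the applicant has submitted a supervisor's reference? no] → satisfied.
§4.7 — Tier VI Holder: [the applicant has not paid the renewal levy? no] AND [the applicant has never been admitted in a reciprocal jurisdiction? no] AND [the applicant has no adverse disciplinary record? yes] → not satisfied.
§4.10 — Essential Professional: [the applicant has not passed the Part II examination? no] AND [the applicant has paid the renewal levy? yes] → not satisfied.
§4.6 — Recognised Person: [Tier VI Holder (§4.7)? no] AND [Essential Professional (§4.10)? no] AND [the applicant has an adverse disciplinary record? no] → not satisfied.
§4.4 — Class-C Graduate: [Qualifying Practitioner (§4.3)? yes] OR [not a Class-C Applicant (§4.8)? no] OR [Recognised Person (§4.6)? no] → satisfied.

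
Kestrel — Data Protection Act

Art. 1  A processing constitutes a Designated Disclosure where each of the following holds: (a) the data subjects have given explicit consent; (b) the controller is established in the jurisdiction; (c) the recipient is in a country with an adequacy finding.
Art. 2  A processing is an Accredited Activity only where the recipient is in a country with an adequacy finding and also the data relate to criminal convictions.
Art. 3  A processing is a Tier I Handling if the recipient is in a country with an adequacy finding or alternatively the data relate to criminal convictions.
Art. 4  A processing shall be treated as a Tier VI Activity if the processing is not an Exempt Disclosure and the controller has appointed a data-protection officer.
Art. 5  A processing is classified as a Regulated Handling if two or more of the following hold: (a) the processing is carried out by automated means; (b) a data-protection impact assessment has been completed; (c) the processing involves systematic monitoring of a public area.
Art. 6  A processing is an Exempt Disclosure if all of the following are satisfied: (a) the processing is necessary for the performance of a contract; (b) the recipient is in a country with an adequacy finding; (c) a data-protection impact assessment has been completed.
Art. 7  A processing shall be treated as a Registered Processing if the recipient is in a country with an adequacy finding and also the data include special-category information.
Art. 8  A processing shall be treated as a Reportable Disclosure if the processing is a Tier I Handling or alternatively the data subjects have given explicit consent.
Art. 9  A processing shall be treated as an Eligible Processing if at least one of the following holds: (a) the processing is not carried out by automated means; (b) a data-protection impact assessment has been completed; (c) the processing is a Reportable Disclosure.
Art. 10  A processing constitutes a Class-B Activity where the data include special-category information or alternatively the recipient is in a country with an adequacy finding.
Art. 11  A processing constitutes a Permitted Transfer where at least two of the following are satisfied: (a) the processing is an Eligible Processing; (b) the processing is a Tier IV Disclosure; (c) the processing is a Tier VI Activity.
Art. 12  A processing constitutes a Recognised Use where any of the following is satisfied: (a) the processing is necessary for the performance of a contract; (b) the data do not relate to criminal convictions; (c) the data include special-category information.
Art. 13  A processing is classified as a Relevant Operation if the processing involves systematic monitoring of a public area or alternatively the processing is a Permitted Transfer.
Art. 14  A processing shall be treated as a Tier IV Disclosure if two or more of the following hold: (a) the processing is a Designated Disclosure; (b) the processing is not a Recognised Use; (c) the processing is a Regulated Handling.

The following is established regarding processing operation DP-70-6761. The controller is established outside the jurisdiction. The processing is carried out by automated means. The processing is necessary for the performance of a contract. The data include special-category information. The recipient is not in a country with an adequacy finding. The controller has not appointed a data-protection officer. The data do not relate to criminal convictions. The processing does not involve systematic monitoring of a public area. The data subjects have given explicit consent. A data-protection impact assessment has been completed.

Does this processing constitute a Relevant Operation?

No

article 3 — Tier I Handling: [the recipient is in a country with an adequacy finding? no] OR [the data relate to criminal convictions? no] → not satisfied.
article 8 — Reportable Disclosure: [Tier I Handling (article 3)? no] OR [the data subjects have given explicit consent? yes] → satisfied.
article 9 — Eligible Processing: [the processing is not carried out by automated means? no] OR [a data-protection impact assessment has been completed? yes] OR [Reportable Disclosure (article 8)? yes] → satisfied.
article 1 — Designated Disclosure: [the data subjects have given explicit consent? yes] AND [the controller is established in the jurisdiction? no] AND [the recipient is in a country with an adequacy finding? no] → not satisfied.
article 12 — Recognised Use: [the processing is necessary for the performance of a contract? yes] OR [the data do not relate to criminal convictions? yes] OR [the data include special-category information? yes] → satisfied.
article 5 — Regulated Handling: the processing is carried out by automated means? yes; a data-protection impact assessment has been completed? yes; the processing involves systematic monitoring of a public area? no — 2 of 3 hold (need ≥2) → satisfied.
article 14 — Tier IV Disclosure: Designated Disclosure (article 1)? no; not a Recognised Use (article 12)? no; Regulated Handling (article 5)? yes — 1 of 3 hold (need ≥2) → not satisfied.
article 6 — Exempt Disclosure: [the processing is necessary for the performance of a contract? yes] AND [the recipient is in a country with an adequacy finding? no] AND [a data-protection impact assessment has been completed? yes] → not satisfied.
article 4 — Tier VI Activity: [not an Exempt Disclosure (article 6)? yes] AND [the controller has appointed a data-protection officer? no] → not satisfied.
article 11 — Permitted Transfer: Eligible Processing (article 9)? yes; Tier IV Disclosure (article 14)? no; Tier VI Activity (article 4)? no — 1 of 3 hold (need ≥2) → not satisfied.
article 13 — Relevant Operation: [the processing involves systematic monitoring of a public area? no] OR [Permitted Transfer (article 11)? no] → not satisfied.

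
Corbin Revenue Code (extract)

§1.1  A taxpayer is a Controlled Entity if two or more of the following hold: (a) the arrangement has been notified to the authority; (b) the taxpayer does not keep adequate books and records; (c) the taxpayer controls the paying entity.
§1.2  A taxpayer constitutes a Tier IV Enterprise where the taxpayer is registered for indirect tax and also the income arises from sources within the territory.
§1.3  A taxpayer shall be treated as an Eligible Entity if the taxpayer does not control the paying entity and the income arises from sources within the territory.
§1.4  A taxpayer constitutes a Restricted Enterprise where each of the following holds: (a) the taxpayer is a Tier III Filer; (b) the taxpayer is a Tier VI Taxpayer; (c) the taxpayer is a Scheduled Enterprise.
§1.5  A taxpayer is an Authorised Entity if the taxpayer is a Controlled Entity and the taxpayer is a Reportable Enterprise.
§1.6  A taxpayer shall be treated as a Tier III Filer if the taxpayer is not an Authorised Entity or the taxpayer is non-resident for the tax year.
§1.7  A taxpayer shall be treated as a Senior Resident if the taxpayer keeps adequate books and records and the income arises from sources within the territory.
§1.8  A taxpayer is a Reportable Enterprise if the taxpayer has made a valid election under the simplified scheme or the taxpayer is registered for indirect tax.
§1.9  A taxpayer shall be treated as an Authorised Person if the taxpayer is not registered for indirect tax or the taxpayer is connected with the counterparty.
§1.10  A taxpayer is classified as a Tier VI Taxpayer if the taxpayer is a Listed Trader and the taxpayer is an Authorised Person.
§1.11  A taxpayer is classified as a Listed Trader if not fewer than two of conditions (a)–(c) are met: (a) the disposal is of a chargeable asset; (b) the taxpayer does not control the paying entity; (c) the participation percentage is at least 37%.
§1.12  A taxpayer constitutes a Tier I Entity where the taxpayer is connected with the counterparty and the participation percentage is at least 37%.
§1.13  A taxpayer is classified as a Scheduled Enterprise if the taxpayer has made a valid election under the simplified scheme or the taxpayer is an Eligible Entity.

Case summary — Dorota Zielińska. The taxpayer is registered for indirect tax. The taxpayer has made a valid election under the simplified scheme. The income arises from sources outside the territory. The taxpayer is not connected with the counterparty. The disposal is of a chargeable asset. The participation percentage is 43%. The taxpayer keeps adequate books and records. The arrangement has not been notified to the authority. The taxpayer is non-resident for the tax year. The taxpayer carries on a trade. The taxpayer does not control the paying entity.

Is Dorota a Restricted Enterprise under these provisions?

No

Under §1.1: the arrangement has been notified to the authority? no; the taxpayer does not keep adequate books and records? no; the taxpayer controls the paying entity? no — 0 of 3 hold (need ≥2) → not satisfied.
Under §1.8: the taxpayer has made a valid election under the simplified scheme? yes; or the taxpayer is registered for indirect tax? yes. So the taxpayer is a Reportable Enterprise.
Under §1.5: Controlled Entity (§1.1)? no; and Reportable Enterprise (§1.8)? yes. So the taxpayer is not an Authorised Entity.
Under §1.6: not an Authorised Entity (§1.5)? yes; or the taxpayer is non-resident for the tax year? yes. So the taxpayer is a Tier III Filer.
Under §1.11: the disposal is of a chargeable asset? yes; the taxpayer does not control the paying entity? yes; participation percentage: 43% ≥ 37%? yes — 3 of 3 hold (need ≥2) → satisfied.
Under §1.9: the taxpayer is not registered for indirect tax? no; or the taxpayer is connected with the counterparty? no. So the taxpayer is not an Authorised Person.
Under §1.10: Listed Trader (§1.11)? yes; and Authorised Person (§1.9)? no. So the taxpayer is not a Tier VI Taxpayer.
Under §1.3: the taxpayer does not control the paying entity? yes; and the income arises from sources within the territory? no. So the taxpayer is not an Eligible Entity.
Under §1.13: the taxpayer has made a valid election under the simplified scheme? yes; or Eligible Entity (§1.3)? no. So the taxpayer is a Scheduled Enterprise.
Under §1.4: Tier III Filer (§1.6)? yes; and Tier VI Taxpayer (§1.10)? no; and Scheduled Enterprise (§1.13)? yes. So the taxpayer is not a Restricted Enterprise.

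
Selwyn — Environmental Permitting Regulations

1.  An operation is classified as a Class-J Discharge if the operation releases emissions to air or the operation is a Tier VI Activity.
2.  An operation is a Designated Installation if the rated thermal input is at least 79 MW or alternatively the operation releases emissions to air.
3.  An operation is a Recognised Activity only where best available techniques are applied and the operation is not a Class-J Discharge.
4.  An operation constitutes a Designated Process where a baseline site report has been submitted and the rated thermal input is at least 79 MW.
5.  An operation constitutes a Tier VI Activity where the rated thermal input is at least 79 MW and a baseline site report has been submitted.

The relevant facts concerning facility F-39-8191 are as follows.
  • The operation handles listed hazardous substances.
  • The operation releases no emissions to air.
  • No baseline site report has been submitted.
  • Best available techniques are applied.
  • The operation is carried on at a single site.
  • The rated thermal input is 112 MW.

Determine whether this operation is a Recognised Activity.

Yes

paragraph 5 — Tier VI Activity: [rated thermal input: 112 MW ≥ 79 MW? yes] AND [a baseline site report has been submitted? no] → not satisfied.
paragraph 1 — Class-J Discharge: [the operation releases emissions to air? no] OR [Tier VI Activity (paragraph 5)? no] → not satisfied.
paragraph 3 — Recognised Activity: [best available techniques are applied? yes] AND [not a Class-J Discharge (paragraph 1)? yes] → satisfied.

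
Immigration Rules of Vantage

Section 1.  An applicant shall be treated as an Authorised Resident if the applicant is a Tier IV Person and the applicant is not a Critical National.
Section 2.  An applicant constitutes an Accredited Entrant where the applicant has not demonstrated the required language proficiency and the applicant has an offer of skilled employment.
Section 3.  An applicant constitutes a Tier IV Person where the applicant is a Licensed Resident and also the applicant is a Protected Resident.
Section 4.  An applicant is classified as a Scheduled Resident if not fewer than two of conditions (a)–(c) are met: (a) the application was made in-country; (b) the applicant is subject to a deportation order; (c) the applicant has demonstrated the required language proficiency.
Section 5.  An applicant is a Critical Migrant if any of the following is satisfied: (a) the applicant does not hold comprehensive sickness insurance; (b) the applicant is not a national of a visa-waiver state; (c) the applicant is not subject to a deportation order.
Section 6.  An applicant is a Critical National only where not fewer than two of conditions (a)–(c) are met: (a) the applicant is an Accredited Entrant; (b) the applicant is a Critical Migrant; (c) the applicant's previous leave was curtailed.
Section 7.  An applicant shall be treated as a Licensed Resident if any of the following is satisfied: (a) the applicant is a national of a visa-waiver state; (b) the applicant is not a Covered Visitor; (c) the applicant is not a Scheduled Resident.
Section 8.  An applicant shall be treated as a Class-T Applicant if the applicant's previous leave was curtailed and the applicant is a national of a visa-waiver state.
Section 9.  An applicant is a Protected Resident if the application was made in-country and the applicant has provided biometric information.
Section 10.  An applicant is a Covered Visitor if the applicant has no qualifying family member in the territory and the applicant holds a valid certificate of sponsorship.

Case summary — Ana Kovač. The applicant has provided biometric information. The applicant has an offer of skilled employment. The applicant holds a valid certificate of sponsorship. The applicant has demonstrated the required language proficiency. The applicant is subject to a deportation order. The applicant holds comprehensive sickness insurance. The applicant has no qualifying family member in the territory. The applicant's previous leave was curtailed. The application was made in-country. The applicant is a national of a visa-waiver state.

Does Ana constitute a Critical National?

section 2 — Accredited Entrant: [the applicant has not demonstrated the required language proficiency? no] AND [the applicant has an offer of skilled employment? yes] → not satisfied.
section 5 — Critical Migrant: [the applicant does not hold comprehensive sickness insurance? no] OR [the applicant is not a national of a visa-waiver state? no] OR [the applicant is not subject to a deportation order? no] → not satisfied.
section 6 — Critical National: Accredited Entrant (section 2)? no; Critical Migrant (section 5)? no; the applicant's previous leave was curtailed? yes — 1 of 3 hold (need ≥2) → not satisfied.

No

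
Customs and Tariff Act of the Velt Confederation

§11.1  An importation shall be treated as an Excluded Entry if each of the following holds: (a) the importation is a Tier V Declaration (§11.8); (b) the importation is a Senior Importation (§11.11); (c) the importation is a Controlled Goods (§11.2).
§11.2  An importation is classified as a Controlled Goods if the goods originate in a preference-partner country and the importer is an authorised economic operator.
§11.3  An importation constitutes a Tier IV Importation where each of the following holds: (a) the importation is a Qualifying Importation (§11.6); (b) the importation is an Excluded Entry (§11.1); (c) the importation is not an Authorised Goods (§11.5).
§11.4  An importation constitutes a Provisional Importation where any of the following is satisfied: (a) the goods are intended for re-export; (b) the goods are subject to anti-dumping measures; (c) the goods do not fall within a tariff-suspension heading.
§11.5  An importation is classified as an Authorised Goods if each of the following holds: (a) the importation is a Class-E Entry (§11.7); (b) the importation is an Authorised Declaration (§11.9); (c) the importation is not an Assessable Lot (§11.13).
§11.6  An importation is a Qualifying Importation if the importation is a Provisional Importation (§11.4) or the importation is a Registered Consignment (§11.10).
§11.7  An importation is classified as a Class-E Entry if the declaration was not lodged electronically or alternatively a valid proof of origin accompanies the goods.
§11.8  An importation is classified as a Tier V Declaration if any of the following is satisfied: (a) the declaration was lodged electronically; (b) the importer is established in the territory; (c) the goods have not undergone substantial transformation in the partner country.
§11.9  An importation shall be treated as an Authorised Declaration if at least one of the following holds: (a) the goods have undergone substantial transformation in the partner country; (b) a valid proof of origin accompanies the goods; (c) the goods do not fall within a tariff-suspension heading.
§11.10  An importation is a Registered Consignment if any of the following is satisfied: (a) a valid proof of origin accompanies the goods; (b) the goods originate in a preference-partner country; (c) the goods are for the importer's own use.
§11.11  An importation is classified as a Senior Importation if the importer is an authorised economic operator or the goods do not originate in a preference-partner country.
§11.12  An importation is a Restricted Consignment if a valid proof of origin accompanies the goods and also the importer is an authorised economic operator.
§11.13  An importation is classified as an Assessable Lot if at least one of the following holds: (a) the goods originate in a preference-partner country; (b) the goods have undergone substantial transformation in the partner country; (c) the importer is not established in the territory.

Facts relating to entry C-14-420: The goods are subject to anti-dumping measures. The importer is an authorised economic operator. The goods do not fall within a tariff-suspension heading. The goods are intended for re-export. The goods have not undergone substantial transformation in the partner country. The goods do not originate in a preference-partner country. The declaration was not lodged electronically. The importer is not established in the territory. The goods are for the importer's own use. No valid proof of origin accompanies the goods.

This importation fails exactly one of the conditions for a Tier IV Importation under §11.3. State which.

Under §11.4: the goods are intended for re-export? yes; or the goods are subject to anti-dumping measures? yes; or the goods do not fall within a tariff-suspension heading? yes. So the importation is a Provisional Importation.
Under §11.10: a valid proof of origin accompanies the goods? no; or the goods originate in a preference-partner country? no; or the goods are for the importer's own use? yes. So the importation is a Registered Consignment.
Under §11.6: Provisional Importation (§11.4)? yes; or Registered Consignment (§11.10)? yes. So the importation is a Qualifying Importation.
Under §11.8: the declaration was lodged electronically? no; or the importer is established in the territory? no; or the goods have not undergone substantial transformation in the partner country? yes. So the importation is a Tier V Declaration.
Under §11.11: the importer is an authorised economic operator? yes; or the goods do not originate in a preference-partner country? yes. So the importation is a Senior Importation.
Under §11.2: the goods originate in a preference-partner country? no; and the importer is an authorised economic operator? yes. So the importation is not a Controlled Goods.
Under §11.1: Tier V Declaration (§11.8)? yes; and Senior Importation (§11.11)? yes; and Controlled Goods (§11.2)? no. So the importation is not an Excluded Entry.
Under §11.7: the declaration was not lodged electronically? yes; or a valid proof of origin accompanies the goods? no. So the importation is a Class-E Entry.
Under §11.9: the goods have undergone substantial transformation in the partner country? no; or a valid proof of origin accompanies the goods? no; or the goods do not fall within a tariff-suspension heading? yes. So the importation is an Authorised Declaration.
Under §11.13: the goods originate in a preference-partner country? no; or the goods have undergone substantial transformation in the partner country? no; or the importer is not established in the territory? yes. So the importation is an Assessable Lot.
Under §11.5: Class-E Entry (§11.7)? yes; and Authorised Declaration (§11.9)? yes; and not an Assessable Lot (§11.13)? no. So the importation is not an Authorised Goods.
Under §11.3: Qualifying Importation (§11.6)? yes; and Excluded Entry (§11.1)? no; and not an Authorised Goods (§11.5)? yes. So the importation is not a Tier IV Importation.

Excluded Entry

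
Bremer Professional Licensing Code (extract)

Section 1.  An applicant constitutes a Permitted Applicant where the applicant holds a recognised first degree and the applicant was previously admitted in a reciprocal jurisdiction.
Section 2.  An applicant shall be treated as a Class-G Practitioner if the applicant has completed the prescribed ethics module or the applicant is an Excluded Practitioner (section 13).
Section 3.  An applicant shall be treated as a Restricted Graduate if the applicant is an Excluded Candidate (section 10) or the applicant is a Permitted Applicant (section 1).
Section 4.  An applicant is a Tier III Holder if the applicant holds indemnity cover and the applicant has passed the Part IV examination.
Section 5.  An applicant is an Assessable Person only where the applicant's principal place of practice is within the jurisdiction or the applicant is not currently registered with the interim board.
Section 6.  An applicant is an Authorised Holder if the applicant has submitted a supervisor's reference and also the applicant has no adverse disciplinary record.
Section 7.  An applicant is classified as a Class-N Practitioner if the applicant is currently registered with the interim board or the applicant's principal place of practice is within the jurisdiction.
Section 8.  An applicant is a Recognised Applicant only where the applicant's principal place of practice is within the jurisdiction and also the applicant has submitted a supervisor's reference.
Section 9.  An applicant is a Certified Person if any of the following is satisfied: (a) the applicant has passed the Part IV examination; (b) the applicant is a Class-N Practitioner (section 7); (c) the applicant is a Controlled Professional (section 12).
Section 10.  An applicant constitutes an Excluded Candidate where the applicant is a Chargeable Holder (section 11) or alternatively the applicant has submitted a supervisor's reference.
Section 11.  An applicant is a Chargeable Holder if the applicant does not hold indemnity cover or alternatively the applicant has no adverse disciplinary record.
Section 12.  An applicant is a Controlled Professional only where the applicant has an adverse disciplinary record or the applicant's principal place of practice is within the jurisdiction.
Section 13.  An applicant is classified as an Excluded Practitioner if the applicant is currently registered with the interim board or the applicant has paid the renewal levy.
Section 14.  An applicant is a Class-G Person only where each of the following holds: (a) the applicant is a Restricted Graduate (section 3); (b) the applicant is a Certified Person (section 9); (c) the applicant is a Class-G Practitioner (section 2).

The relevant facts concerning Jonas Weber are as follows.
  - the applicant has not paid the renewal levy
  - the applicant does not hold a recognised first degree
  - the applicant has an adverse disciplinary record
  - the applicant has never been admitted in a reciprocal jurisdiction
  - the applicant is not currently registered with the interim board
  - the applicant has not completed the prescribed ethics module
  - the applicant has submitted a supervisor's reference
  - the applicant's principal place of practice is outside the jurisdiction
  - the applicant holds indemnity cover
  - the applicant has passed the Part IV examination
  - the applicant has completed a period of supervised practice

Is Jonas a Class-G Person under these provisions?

section 11 — Chargeable Holder: [the applicant does not hold indemnity cover? no] OR [the applicant has no adverse disciplinary record? no] → not satisfied.
section 10 — Excluded Candidate: [Chargeable Holder (section 11)? no] OR [the applicant has submitted a supervisor's reference? yes] → satisfied.
section 1 — Permitted Applicant: [the applicant holds a recognised first degree? no] AND [the applicant was previously admitted in a reciprocal jurisdiction? no] → not satisfied.
section 3 — Restricted Graduate: [Excluded Candidate (section 10)? yes] OR [Permitted Applicant (section 1)? no] → satisfied.
section 7 — Class-N Practitioner: [the applicant is currently registered with the interim board? no] OR [the applicant's principal place of practice is within the jurisdiction? no] → not satisfied.
section 12 — Controlled Professional: [the applicant has an adverse disciplinary record? yes] OR [the applicant's principal place of practice is within the jurisdiction? no] → satisfied.
section 9 — Certified Person: [the applicant has passed the Part IV examination? yes] OR [Class-N Practitioner (section 7)? no] OR [Controlled Professional (section 12)? yes] → satisfied.
section 13 — Excluded Practitioner: [the applicant is currently registered with the interim board? no] OR [the applicant has paid the renewal levy? no] → not satisfied.
section 2 — Class-G Practitioner: [the applicant has completed the prescribed ethics module? no] OR [Excluded Practitioner (section 13)? no] → not satisfied.
section 14 — Class-G Person: [Restricted Graduate (section 3)? yes] AND [Certified Person (section 9)? yes] AND [Class-G Practitioner (section 2)? no] → not satisfied.

No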